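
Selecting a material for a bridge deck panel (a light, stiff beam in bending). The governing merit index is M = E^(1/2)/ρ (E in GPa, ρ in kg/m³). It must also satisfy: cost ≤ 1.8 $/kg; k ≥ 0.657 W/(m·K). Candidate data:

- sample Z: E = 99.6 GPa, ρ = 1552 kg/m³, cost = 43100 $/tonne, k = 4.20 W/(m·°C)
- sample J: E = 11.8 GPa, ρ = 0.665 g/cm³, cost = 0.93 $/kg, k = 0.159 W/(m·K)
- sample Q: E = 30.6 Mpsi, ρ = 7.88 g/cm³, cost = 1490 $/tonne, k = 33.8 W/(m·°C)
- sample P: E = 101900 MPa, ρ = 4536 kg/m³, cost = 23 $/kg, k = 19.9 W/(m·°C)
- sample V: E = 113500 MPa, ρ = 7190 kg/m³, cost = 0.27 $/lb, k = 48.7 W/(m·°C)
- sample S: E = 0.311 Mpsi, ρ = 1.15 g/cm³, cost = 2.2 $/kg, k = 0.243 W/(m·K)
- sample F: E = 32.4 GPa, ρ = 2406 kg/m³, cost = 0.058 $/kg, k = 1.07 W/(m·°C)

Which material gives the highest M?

sample F

Screen on constraints: cost ≤ 1.8 $/kg; k ≥ 0.657 W/(m·K). Survivors: sample Q, sample V, sample F.
Putting every candidate on a common basis:
  sample Q: E = 211.0 GPa, ρ = 7880 kg/m³
  sample V: E = 113.5 GPa, ρ = 7190 kg/m³
  sample F: E = 32.40 GPa, ρ = 2406 kg/m³
  sample F: M = 2.37×10⁻³
  sample Q: M = 1.84×10⁻³
  sample V: M = 1.48×10⁻³
Sample F has the largest M.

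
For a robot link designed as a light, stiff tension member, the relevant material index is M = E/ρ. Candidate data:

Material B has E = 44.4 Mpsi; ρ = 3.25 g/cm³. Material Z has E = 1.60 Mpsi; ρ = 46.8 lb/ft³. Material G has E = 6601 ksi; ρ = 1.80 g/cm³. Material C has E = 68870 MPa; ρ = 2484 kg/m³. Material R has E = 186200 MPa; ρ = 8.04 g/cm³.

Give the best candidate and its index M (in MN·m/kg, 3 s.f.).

material B, M = 94.2 MN·m/kg

Convert each candidate to consistent units, then evaluate M:
  material B: E = 306.1 GPa, ρ = 3250 kg/m³
  material Z: E = 11.03 GPa, ρ = 749.7 kg/m³
  material G: E = 45.51 GPa, ρ = 1800 kg/m³
  material C: E = 68.87 GPa, ρ = 2484 kg/m³
  material R: E = 186.2 GPa, ρ = 8040 kg/m³
  material B: M = 94.2 MN·m/kg
  material C: M = 27.7 MN·m/kg
  material G: M = 25.3 MN·m/kg
  material R: M = 23.2 MN·m/kg
  material Z: M = 14.7 MN·m/kg
Highest index: material B.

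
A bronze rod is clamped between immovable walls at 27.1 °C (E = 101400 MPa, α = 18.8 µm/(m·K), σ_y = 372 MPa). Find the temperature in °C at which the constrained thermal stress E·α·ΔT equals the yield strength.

222 °C

E = 101400 MPa = 101.4 GPa.
E·α·ΔT = 372.0 MPa ⇒ ΔT = 372.0 / (101.4×10³ × 18.8×10⁻⁶) = 195.1 K.
T = 27.1 + 195.1 = 222.2 °C.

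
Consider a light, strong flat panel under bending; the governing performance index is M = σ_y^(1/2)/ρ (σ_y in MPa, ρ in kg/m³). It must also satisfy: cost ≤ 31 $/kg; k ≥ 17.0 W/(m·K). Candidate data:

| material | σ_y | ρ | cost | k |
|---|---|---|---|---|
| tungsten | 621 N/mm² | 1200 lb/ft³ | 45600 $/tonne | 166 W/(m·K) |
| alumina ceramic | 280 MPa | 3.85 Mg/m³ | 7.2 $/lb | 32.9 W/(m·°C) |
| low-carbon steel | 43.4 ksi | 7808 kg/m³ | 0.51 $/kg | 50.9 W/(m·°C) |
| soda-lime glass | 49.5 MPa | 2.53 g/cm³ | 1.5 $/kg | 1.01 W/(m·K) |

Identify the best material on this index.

Screen on constraints: cost ≤ 31 $/kg; k ≥ 17.0 W/(m·K). Survivors: alumina ceramic, low-carbon steel.
Putting every candidate on a common basis:
  alumina ceramic: σ_y = 280.0 MPa, ρ = 3850 kg/m³
  low-carbon steel: σ_y = 299.2 MPa, ρ = 7808 kg/m³
  alumina ceramic: M = 4.35×10⁻³
  low-carbon steel: M = 2.22×10⁻³
Highest index: alumina ceramic.

alumina ceramic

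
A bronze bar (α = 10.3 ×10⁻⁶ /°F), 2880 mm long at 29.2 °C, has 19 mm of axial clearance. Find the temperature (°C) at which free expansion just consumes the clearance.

385 °C

α = 10.3×10⁻⁶/°F × 9/5 = 18.5×10⁻⁶/K.
α·L₀·ΔT = 19.0 mm ⇒ ΔT = 19.0 / (18.5×10⁻⁶ × 2880.0) = 355.8 K.
T = 29.2 + 355.8 = 385.0 °C.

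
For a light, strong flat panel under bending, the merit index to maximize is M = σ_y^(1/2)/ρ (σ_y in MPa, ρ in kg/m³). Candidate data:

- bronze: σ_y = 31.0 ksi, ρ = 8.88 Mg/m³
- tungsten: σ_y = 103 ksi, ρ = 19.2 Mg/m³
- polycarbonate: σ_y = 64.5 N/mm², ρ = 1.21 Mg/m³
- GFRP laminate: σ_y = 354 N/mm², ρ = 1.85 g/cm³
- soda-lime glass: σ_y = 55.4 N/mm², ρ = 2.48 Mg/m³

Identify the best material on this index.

Putting every candidate on a common basis:
  bronze: σ_y = 213.7 MPa, ρ = 8880 kg/m³
  tungsten: σ_y = 710.2 MPa, ρ = 19200 kg/m³
  polycarbonate: σ_y = 64.50 MPa, ρ = 1210 kg/m³
  GFRP laminate: σ_y = 354.0 MPa, ρ = 1850 kg/m³
  soda-lime glass: σ_y = 55.40 MPa, ρ = 2480 kg/m³
  GFRP laminate: M = 10.2×10⁻³
  polycarbonate: M = 6.64×10⁻³
  soda-lime glass: M = 3.00×10⁻³
  bronze: M = 1.65×10⁻³
  tungsten: M = 1.39×10⁻³
Highest index: GFRP laminate.

GFRP laminate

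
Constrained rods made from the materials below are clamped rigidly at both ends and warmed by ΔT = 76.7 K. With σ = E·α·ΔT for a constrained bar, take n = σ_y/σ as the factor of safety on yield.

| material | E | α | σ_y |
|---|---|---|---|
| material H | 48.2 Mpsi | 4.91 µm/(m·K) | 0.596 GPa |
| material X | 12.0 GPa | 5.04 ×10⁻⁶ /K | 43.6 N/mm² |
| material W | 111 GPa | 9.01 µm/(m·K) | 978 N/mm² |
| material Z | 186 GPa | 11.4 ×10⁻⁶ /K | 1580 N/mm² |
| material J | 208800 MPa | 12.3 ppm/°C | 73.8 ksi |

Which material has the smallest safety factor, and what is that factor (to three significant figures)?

material J, n = 2.58

Per material, after unit conversion:
  material H: E = 332.3, α = 4.91, σ_y = 596.0 → σ = 125 MPa, n = 4.76
  material X: E = 12.00, α = 5.04, σ_y = 43.60 → σ = 4.64 MPa, n = 9.40
  material W: E = 111.0, α = 9.01, σ_y = 978.0 → σ = 76.7 MPa, n = 12.7
  material Z: E = 186.0, α = 11.4, σ_y = 1580 → σ = 163 MPa, n = 9.72
  material J: E = 208.8, α = 12.3, σ_y = 508.8 → σ = 197 MPa, n = 2.58
Material J has the lowest safety factor, n = 2.58.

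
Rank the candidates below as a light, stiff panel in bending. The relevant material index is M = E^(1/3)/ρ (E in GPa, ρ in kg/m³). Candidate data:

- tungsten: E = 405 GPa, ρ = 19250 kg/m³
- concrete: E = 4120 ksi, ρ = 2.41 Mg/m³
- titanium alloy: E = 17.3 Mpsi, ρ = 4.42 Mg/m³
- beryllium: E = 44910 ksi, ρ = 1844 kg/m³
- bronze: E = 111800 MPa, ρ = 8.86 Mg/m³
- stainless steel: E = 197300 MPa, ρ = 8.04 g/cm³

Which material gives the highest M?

beryllium

After converting to SI:
  tungsten: E = 405.0 GPa, ρ = 19250 kg/m³
  concrete: E = 28.41 GPa, ρ = 2410 kg/m³
  titanium alloy: E = 119.3 GPa, ρ = 4420 kg/m³
  beryllium: E = 309.6 GPa, ρ = 1844 kg/m³
  bronze: E = 111.8 GPa, ρ = 8860 kg/m³
  stainless steel: E = 197.3 GPa, ρ = 8040 kg/m³
  beryllium: M = 3.67×10⁻³
  concrete: M = 1.27×10⁻³
  titanium alloy: M = 1.11×10⁻³
  stainless steel: M = 0.724×10⁻³
  bronze: M = 0.544×10⁻³
  tungsten: M = 0.384×10⁻³
Beryllium has the largest M.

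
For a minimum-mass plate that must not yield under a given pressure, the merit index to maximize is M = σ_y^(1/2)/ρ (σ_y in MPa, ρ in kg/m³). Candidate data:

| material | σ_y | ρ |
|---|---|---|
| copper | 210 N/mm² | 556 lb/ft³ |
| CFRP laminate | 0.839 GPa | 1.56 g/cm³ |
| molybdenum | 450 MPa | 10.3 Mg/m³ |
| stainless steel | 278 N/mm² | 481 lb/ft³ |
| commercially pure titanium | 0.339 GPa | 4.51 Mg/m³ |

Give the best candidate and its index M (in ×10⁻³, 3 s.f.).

Convert each candidate to consistent units, then evaluate M:
  copper: σ_y = 210.0 MPa, ρ = 8906 kg/m³
  CFRP laminate: σ_y = 839.0 MPa, ρ = 1560 kg/m³
  molybdenum: σ_y = 450.0 MPa, ρ = 10300 kg/m³
  stainless steel: σ_y = 278.0 MPa, ρ = 7705 kg/m³
  commercially pure titanium: σ_y = 339.0 MPa, ρ = 4510 kg/m³
  CFRP laminate: M = 18.6×10⁻³
  commercially pure titanium: M = 4.08×10⁻³
  stainless steel: M = 2.16×10⁻³
  molybdenum: M = 2.06×10⁻³
  copper: M = 1.63×10⁻³
CFRP laminate ranks first.

CFRP laminate, M = 18.6×10⁻³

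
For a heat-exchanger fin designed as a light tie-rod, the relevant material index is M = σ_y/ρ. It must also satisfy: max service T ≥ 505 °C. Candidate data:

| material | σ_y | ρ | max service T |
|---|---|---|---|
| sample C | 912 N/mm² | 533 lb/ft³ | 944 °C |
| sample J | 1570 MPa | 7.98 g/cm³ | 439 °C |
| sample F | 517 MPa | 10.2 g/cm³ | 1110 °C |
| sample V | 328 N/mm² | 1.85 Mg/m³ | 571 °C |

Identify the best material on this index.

Screen on constraints: max service T ≥ 505 °C. Survivors: sample C, sample F, sample V.
Convert each candidate to consistent units, then evaluate M:
  sample C: σ_y = 912.0 MPa, ρ = 8538 kg/m³
  sample F: σ_y = 517.0 MPa, ρ = 10200 kg/m³
  sample V: σ_y = 328.0 MPa, ρ = 1850 kg/m³
  sample V: M = 177 kN·m/kg
  sample C: M = 107 kN·m/kg
  sample F: M = 50.7 kN·m/kg
Sample V ranks first.

sample V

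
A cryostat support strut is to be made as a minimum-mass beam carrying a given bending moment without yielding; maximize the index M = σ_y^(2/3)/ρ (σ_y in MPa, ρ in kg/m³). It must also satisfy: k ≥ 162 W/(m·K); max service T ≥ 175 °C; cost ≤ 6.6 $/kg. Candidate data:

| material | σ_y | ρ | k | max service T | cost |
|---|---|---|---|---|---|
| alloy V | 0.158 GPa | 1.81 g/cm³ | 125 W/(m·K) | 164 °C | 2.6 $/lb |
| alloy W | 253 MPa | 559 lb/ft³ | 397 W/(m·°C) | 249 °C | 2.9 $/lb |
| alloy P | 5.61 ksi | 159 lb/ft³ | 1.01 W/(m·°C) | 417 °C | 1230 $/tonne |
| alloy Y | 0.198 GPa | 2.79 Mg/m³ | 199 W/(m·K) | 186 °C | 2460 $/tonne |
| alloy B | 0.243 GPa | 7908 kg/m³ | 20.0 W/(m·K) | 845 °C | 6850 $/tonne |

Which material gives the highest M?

Screen on constraints: k ≥ 162 W/(m·K); max service T ≥ 175 °C; cost ≤ 6.6 $/kg. Survivors: alloy W, alloy Y.
Putting every candidate on a common basis:
  alloy W: σ_y = 253.0 MPa, ρ = 8954 kg/m³
  alloy Y: σ_y = 198.0 MPa, ρ = 2790 kg/m³
  alloy Y: M = 12.2×10⁻³
  alloy W: M = 4.47×10⁻³
Alloy Y has the largest M.

alloy Y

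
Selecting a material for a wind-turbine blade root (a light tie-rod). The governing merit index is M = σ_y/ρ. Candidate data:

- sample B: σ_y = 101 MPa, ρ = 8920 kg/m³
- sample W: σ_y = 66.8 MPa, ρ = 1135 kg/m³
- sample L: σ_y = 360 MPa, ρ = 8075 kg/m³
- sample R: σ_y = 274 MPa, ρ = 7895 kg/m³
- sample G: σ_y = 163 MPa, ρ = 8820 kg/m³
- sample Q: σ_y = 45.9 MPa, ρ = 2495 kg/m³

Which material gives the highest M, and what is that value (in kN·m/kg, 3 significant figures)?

Evaluate M for each candidate:
  sample W: M = 58.9 kN·m/kg
  sample L: M = 44.6 kN·m/kg
  sample R: M = 34.7 kN·m/kg
  sample G: M = 18.5 kN·m/kg
  sample Q: M = 18.4 kN·m/kg
  sample B: M = 11.3 kN·m/kg
The maximum is for sample W.

sample W, M = 58.9 kN·m/kg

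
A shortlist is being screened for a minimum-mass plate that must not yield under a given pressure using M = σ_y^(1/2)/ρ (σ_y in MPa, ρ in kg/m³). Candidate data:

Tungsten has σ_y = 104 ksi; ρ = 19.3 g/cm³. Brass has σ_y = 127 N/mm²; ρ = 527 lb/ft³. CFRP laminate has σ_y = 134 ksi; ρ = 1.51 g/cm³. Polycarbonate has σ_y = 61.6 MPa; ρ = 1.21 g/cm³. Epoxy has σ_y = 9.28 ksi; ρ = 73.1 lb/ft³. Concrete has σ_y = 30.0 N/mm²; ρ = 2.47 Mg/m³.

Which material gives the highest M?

Convert each candidate to consistent units, then evaluate M:
  tungsten: σ_y = 717.1 MPa, ρ = 19300 kg/m³
  brass: σ_y = 127.0 MPa, ρ = 8442 kg/m³
  CFRP laminate: σ_y = 923.9 MPa, ρ = 1510 kg/m³
  polycarbonate: σ_y = 61.60 MPa, ρ = 1210 kg/m³
  epoxy: σ_y = 63.98 MPa, ρ = 1171 kg/m³
  concrete: σ_y = 30.00 MPa, ρ = 2470 kg/m³
  CFRP laminate: M = 20.1×10⁻³
  epoxy: M = 6.83×10⁻³
  polycarbonate: M = 6.49×10⁻³
  concrete: M = 2.22×10⁻³
  tungsten: M = 1.39×10⁻³
  brass: M = 1.33×10⁻³
CFRP laminate has the largest M.

CFRP laminate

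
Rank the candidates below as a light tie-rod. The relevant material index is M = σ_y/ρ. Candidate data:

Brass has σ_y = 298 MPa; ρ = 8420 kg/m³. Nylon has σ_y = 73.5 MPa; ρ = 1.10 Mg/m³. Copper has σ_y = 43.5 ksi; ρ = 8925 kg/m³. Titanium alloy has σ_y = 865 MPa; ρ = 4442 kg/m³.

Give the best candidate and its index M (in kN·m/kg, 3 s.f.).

In SI units:
  brass: σ_y = 298.0 MPa, ρ = 8420 kg/m³
  nylon: σ_y = 73.50 MPa, ρ = 1100 kg/m³
  copper: σ_y = 299.9 MPa, ρ = 8925 kg/m³
  titanium alloy: σ_y = 865.0 MPa, ρ = 4442 kg/m³
  titanium alloy: M = 195 kN·m/kg
  nylon: M = 66.8 kN·m/kg
  brass: M = 35.4 kN·m/kg
  copper: M = 33.6 kN·m/kg
Titanium alloy has the largest M.

titanium alloy, M = 195 kN·m/kg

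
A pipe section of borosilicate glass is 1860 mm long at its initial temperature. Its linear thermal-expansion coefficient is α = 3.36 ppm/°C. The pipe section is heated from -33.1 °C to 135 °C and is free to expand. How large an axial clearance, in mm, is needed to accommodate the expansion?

ΔT = 135 − (-33.1) = 168.1 K.
ΔL = α·L₀·ΔT = 3.36×10⁻⁶ × 1860 mm × 168.1 K = 1.05 mm.

1.05 mm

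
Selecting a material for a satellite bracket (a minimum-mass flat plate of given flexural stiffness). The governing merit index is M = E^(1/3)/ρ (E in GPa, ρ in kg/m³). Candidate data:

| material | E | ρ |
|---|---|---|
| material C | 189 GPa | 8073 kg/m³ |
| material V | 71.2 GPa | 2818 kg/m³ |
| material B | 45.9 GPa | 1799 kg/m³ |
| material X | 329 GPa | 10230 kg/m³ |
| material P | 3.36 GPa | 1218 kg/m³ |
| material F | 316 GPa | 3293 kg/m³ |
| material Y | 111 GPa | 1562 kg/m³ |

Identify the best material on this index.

material Y

Computing M directly (units already consistent):
  material Y: M = 3.08×10⁻³
  material F: M = 2.07×10⁻³
  material B: M = 1.99×10⁻³
  material V: M = 1.47×10⁻³
  material P: M = 1.23×10⁻³
  material C: M = 0.711×10⁻³
  material X: M = 0.675×10⁻³
Material Y ranks first.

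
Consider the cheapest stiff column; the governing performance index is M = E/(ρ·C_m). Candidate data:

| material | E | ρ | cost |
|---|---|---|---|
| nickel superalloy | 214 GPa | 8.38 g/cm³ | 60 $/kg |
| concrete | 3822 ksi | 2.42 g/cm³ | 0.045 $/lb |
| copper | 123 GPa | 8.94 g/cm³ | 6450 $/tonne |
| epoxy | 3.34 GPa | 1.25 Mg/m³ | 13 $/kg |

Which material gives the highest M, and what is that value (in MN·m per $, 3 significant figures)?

concrete, M = 110 MN·m per $

In SI units:
  nickel superalloy: E = 214.0 GPa, ρ = 8380 kg/m³, cost = 60.00 $/kg
  concrete: E = 26.35 GPa, ρ = 2420 kg/m³, cost = 0.09921 $/kg
  copper: E = 123.0 GPa, ρ = 8940 kg/m³, cost = 6.450 $/kg
  epoxy: E = 3.340 GPa, ρ = 1250 kg/m³, cost = 13.00 $/kg
  concrete: M = 110 MN·m per $
  copper: M = 2.13 MN·m per $
  nickel superalloy: M = 0.426 MN·m per $
  epoxy: M = 0.206 MN·m per $
The maximum is for concrete.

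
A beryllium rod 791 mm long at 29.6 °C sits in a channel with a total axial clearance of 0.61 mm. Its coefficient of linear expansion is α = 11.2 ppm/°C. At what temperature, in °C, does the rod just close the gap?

98.5 °C

α·L₀·ΔT = 0.61 mm ⇒ ΔT = 0.61 / (11.2×10⁻⁶ × 791.0) = 68.85 K.
T = 29.6 + 68.85 = 98.45 °C.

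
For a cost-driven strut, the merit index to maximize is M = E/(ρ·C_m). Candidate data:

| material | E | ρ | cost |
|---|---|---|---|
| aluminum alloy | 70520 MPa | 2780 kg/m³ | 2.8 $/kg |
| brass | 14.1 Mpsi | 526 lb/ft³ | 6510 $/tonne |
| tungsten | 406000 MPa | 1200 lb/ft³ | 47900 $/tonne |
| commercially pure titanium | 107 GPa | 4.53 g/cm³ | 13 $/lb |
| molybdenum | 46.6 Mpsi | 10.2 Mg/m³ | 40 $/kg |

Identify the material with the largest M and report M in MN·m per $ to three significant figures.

aluminum alloy, M = 9.06 MN·m per $

Putting every candidate on a common basis:
  aluminum alloy: E = 70.52 GPa, ρ = 2780 kg/m³, cost = 2.800 $/kg
  brass: E = 97.22 GPa, ρ = 8426 kg/m³, cost = 6.510 $/kg
  tungsten: E = 406.0 GPa, ρ = 19220 kg/m³, cost = 47.90 $/kg
  commercially pure titanium: E = 107.0 GPa, ρ = 4530 kg/m³, cost = 28.66 $/kg
  molybdenum: E = 321.3 GPa, ρ = 10200 kg/m³, cost = 40.00 $/kg
  aluminum alloy: M = 9.06 MN·m per $
  brass: M = 1.77 MN·m per $
  commercially pure titanium: M = 0.824 MN·m per $
  molybdenum: M = 0.787 MN·m per $
  tungsten: M = 0.441 MN·m per $
Highest index: aluminum alloy.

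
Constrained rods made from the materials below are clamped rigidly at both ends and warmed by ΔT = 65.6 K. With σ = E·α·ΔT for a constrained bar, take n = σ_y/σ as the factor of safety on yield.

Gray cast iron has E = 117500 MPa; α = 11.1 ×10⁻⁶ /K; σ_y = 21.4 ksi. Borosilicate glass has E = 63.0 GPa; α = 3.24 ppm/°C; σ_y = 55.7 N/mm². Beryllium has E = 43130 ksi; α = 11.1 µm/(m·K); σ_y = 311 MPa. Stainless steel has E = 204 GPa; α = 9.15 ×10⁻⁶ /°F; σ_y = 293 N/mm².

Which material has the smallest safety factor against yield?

stainless steel

Converting E to GPa, α to ×10⁻⁶/K, σ_y to MPa, then σ and n for each:
  gray cast iron: E = 117.5, α = 11.1, σ_y = 147.5 → σ = 85.6 MPa, n = 1.72
  borosilicate glass: E = 63.00, α = 3.24, σ_y = 55.70 → σ = 13.4 MPa, n = 4.16
  beryllium: E = 297.4, α = 11.1, σ_y = 311.0 → σ = 217 MPa, n = 1.44
  stainless steel: E = 204.0, α = 16.5, σ_y = 293.0 → σ = 220 MPa, n = 1.33
Smallest n: stainless steel with n = 1.33.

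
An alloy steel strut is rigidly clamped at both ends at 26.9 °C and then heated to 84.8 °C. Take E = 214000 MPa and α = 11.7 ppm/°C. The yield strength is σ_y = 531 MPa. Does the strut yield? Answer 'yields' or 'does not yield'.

E = 214000 MPa = 214.0 GPa.
ΔT = 57.90 K. Constrained thermal stress σ = E·α·ΔT = 214.0×10³ MPa × 11.7×10⁻⁶ × 57.90 = 145 MPa (compressive).
Compare to σ_y = 531 MPa: σ < σ_y, so it does not yield.

does not yield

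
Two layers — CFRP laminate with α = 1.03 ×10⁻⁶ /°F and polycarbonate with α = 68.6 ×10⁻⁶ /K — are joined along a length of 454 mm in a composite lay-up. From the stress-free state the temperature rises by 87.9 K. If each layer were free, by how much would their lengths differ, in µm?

CFRP laminate: α = 1.03×10⁻⁶/°F × 9/5 = 1.85×10⁻⁶/K.
Δα = |1.85 − 68.6|×10⁻⁶/K = 66.7×10⁻⁶/K.
ΔL_mismatch = Δα·L·ΔT = 66.7×10⁻⁶ × 454.0 mm × 87.9 K = 2660 µm.

2660 µm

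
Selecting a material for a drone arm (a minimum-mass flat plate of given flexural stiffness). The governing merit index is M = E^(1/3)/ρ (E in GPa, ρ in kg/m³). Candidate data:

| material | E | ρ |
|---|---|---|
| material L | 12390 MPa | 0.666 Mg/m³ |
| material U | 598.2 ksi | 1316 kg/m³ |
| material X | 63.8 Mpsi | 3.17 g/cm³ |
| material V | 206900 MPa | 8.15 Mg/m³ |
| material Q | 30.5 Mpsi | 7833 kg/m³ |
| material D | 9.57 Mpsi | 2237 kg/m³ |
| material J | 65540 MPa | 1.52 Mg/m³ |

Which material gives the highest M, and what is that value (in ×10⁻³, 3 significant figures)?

Convert each candidate to consistent units, then evaluate M:
  material L: E = 12.39 GPa, ρ = 666.0 kg/m³
  material U: E = 4.124 GPa, ρ = 1316 kg/m³
  material X: E = 439.9 GPa, ρ = 3170 kg/m³
  material V: E = 206.9 GPa, ρ = 8150 kg/m³
  material Q: E = 210.3 GPa, ρ = 7833 kg/m³
  material D: E = 65.98 GPa, ρ = 2237 kg/m³
  material J: E = 65.54 GPa, ρ = 1520 kg/m³
  material L: M = 3.47×10⁻³
  material J: M = 2.65×10⁻³
  material X: M = 2.40×10⁻³
  material D: M = 1.81×10⁻³
  material U: M = 1.22×10⁻³
  material Q: M = 0.759×10⁻³
  material V: M = 0.726×10⁻³
Material L ranks first.

material L, M = 3.47×10⁻³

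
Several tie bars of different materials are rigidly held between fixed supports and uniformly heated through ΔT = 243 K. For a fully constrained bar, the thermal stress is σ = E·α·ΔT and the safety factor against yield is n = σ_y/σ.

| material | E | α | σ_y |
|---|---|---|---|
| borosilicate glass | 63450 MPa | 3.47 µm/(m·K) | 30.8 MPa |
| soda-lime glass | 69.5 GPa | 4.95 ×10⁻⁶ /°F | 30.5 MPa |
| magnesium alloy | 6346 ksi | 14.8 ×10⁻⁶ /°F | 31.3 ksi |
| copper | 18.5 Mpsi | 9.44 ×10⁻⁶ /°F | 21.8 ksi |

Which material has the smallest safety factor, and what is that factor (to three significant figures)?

soda-lime glass, n = 0.203

Per material, after unit conversion:
  borosilicate glass: E = 63.45, α = 3.47, σ_y = 30.80 → σ = 53.5 MPa, n = 0.576
  soda-lime glass: E = 69.50, α = 8.91, σ_y = 30.50 → σ = 150 MPa, n = 0.203
  magnesium alloy: E = 43.75, α = 26.6, σ_y = 215.8 → σ = 283 MPa, n = 0.762
  copper: E = 127.6, α = 17.0, σ_y = 150.3 → σ = 527 MPa, n = 0.285
Smallest n: soda-lime glass with n = 0.203.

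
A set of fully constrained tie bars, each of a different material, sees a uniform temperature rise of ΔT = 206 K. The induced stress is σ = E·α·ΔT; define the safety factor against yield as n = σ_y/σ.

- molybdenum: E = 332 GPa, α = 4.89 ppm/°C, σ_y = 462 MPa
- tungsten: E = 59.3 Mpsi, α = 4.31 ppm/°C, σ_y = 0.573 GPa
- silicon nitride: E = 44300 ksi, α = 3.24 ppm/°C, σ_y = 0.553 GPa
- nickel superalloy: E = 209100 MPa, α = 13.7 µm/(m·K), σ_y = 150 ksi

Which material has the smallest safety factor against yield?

Per material, after unit conversion:
  molybdenum: E = 332.0, α = 4.89, σ_y = 462.0 → σ = 334 MPa, n = 1.38
  tungsten: E = 408.9, α = 4.31, σ_y = 573.0 → σ = 363 MPa, n = 1.58
  silicon nitride: E = 305.4, α = 3.24, σ_y = 553.0 → σ = 204 MPa, n = 2.71
  nickel superalloy: E = 209.1, α = 13.7, σ_y = 1034 → σ = 590 MPa, n = 1.75
The minimum is molybdenum at n = 1.38.

molybdenum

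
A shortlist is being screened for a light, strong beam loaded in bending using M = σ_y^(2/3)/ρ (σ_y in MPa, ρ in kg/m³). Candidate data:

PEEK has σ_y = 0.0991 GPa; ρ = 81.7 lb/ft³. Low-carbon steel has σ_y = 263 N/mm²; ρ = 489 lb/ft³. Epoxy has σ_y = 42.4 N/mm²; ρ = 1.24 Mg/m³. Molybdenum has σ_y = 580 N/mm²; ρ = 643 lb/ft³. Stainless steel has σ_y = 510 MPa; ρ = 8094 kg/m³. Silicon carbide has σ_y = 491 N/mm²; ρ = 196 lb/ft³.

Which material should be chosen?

Putting every candidate on a common basis:
  PEEK: σ_y = 99.10 MPa, ρ = 1309 kg/m³
  low-carbon steel: σ_y = 263.0 MPa, ρ = 7833 kg/m³
  epoxy: σ_y = 42.40 MPa, ρ = 1240 kg/m³
  molybdenum: σ_y = 580.0 MPa, ρ = 10300 kg/m³
  stainless steel: σ_y = 510.0 MPa, ρ = 8094 kg/m³
  silicon carbide: σ_y = 491.0 MPa, ρ = 3140 kg/m³
  silicon carbide: M = 19.8×10⁻³
  PEEK: M = 16.4×10⁻³
  epoxy: M = 9.81×10⁻³
  stainless steel: M = 7.89×10⁻³
  molybdenum: M = 6.75×10⁻³
  low-carbon steel: M = 5.24×10⁻³
Silicon carbide has the largest M.

silicon carbide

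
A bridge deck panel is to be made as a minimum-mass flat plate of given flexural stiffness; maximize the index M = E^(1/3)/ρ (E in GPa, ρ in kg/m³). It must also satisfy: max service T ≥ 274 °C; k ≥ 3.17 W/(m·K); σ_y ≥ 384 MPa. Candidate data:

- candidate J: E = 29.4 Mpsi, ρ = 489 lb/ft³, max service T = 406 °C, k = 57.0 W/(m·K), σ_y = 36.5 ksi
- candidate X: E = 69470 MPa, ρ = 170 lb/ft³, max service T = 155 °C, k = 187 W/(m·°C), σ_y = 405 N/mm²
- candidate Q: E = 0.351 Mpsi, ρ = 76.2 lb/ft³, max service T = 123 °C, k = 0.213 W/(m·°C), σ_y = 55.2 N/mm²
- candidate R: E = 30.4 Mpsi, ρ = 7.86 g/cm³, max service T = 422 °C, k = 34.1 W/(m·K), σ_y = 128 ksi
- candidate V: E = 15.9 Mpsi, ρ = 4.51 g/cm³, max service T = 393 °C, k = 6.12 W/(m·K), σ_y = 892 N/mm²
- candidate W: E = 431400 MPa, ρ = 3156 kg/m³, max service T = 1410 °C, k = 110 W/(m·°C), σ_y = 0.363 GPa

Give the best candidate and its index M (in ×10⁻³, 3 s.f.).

candidate V, M = 1.06×10⁻³

Screen on constraints: max service T ≥ 274 °C; k ≥ 3.17 W/(m·K); σ_y ≥ 384 MPa. Survivors: candidate R, candidate V.
Putting every candidate on a common basis:
  candidate R: E = 209.6 GPa, ρ = 7860 kg/m³
  candidate V: E = 109.6 GPa, ρ = 4510 kg/m³
  candidate V: M = 1.06×10⁻³
  candidate R: M = 0.756×10⁻³
Candidate V ranks first.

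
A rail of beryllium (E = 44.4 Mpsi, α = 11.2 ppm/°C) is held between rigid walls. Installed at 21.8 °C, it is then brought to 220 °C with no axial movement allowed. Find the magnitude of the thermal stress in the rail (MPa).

E = 44.4 Mpsi = 306.1 GPa.
ΔT = 198.2 K. Constrained thermal stress σ = E·α·ΔT = 306.1×10³ MPa × 11.2×10⁻⁶ × 198.2 = 680 MPa (compressive).

680 MPa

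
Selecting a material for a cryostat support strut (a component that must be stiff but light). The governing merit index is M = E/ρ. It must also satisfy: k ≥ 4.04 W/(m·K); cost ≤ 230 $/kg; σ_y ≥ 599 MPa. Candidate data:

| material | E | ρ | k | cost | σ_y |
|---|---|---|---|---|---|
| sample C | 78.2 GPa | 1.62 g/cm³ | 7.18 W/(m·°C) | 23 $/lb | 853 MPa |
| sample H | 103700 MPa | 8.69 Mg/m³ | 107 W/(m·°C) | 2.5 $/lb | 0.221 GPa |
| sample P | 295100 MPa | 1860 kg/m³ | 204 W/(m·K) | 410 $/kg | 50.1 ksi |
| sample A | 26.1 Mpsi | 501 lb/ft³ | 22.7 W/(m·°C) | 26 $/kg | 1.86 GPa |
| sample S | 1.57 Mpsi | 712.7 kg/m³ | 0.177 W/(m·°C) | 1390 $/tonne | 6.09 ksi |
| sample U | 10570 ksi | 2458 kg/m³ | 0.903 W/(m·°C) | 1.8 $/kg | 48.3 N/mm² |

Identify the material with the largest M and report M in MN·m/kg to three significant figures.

sample C, M = 48.3 MN·m/kg

Screen on constraints: k ≥ 4.04 W/(m·K); cost ≤ 230 $/kg; σ_y ≥ 599 MPa. Survivors: sample C, sample A.
Putting every candidate on a common basis:
  sample C: E = 78.20 GPa, ρ = 1620 kg/m³
  sample A: E = 180.0 GPa, ρ = 8025 kg/m³
  sample C: M = 48.3 MN·m/kg
  sample A: M = 22.4 MN·m/kg
The maximum is for sample C.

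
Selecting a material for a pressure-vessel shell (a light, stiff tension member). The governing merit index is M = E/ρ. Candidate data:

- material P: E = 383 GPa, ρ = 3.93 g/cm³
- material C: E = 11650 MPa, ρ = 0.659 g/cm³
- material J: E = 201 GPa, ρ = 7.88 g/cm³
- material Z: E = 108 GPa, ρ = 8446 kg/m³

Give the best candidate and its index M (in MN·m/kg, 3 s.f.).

After converting to SI:
  material P: E = 383.0 GPa, ρ = 3930 kg/m³
  material C: E = 11.65 GPa, ρ = 659.0 kg/m³
  material J: E = 201.0 GPa, ρ = 7880 kg/m³
  material Z: E = 108.0 GPa, ρ = 8446 kg/m³
  material P: M = 97.5 MN·m/kg
  material J: M = 25.5 MN·m/kg
  material C: M = 17.7 MN·m/kg
  material Z: M = 12.8 MN·m/kg
Highest index: material P.

material P, M = 97.5 MN·m/kg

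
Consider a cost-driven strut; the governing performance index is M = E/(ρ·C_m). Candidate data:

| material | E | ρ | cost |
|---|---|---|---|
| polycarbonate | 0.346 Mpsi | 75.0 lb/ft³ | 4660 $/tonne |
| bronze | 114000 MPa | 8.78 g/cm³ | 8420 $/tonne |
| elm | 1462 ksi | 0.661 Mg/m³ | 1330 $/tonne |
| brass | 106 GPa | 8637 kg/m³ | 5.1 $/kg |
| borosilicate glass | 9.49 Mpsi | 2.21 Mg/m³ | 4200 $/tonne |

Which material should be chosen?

After converting to SI:
  polycarbonate: E = 2.386 GPa, ρ = 1201 kg/m³, cost = 4.660 $/kg
  bronze: E = 114.0 GPa, ρ = 8780 kg/m³, cost = 8.420 $/kg
  elm: E = 10.08 GPa, ρ = 661.0 kg/m³, cost = 1.330 $/kg
  brass: E = 106.0 GPa, ρ = 8637 kg/m³, cost = 5.100 $/kg
  borosilicate glass: E = 65.43 GPa, ρ = 2210 kg/m³, cost = 4.200 $/kg
  elm: M = 11.5 MN·m per $
  borosilicate glass: M = 7.05 MN·m per $
  brass: M = 2.41 MN·m per $
  bronze: M = 1.54 MN·m per $
  polycarbonate: M = 0.426 MN·m per $
Elm has the largest M.

elm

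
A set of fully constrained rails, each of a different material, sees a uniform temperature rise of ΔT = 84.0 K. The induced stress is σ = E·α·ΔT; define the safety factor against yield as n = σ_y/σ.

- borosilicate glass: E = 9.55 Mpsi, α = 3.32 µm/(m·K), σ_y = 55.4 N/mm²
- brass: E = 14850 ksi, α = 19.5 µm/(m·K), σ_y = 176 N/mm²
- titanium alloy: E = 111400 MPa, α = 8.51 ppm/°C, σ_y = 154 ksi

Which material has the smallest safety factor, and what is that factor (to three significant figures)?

brass, n = 1.05

With everything in SI (GPa, ×10⁻⁶/K, MPa):
  borosilicate glass: E = 65.84, α = 3.32, σ_y = 55.40 → σ = 18.4 MPa, n = 3.02
  brass: E = 102.4, α = 19.5, σ_y = 176.0 → σ = 168 MPa, n = 1.05
  titanium alloy: E = 111.4, α = 8.51, σ_y = 1062 → σ = 79.6 MPa, n = 13.3
Smallest n: brass with n = 1.05.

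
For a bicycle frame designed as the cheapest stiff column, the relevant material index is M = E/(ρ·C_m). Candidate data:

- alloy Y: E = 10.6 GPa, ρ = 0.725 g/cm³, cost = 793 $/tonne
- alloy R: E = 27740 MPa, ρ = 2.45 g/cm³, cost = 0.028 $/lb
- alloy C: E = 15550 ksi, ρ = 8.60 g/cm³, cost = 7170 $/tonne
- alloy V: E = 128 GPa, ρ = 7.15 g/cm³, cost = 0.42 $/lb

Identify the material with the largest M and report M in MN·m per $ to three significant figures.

alloy R, M = 183 MN·m per $

After converting to SI:
  alloy Y: E = 10.60 GPa, ρ = 725.0 kg/m³, cost = 0.7930 $/kg
  alloy R: E = 27.74 GPa, ρ = 2450 kg/m³, cost = 0.06173 $/kg
  alloy C: E = 107.2 GPa, ρ = 8600 kg/m³, cost = 7.170 $/kg
  alloy V: E = 128.0 GPa, ρ = 7150 kg/m³, cost = 0.9259 $/kg
  alloy R: M = 183 MN·m per $
  alloy V: M = 19.3 MN·m per $
  alloy Y: M = 18.4 MN·m per $
  alloy C: M = 1.74 MN·m per $
Alloy R ranks first.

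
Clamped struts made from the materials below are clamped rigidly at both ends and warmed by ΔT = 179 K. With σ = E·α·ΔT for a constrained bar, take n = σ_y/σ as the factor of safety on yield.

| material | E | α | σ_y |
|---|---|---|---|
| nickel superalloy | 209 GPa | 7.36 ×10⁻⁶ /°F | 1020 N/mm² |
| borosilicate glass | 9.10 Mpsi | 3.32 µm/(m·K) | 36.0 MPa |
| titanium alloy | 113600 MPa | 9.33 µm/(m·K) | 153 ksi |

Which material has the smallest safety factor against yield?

In consistent units (E in GPa, α in ×10⁻⁶/K, σ_y in MPa):
  nickel superalloy: E = 209.0, α = 13.2, σ_y = 1020 → σ = 496 MPa, n = 2.06
  borosilicate glass: E = 62.74, α = 3.32, σ_y = 36.00 → σ = 37.3 MPa, n = 0.965
  titanium alloy: E = 113.6, α = 9.33, σ_y = 1055 → σ = 190 MPa, n = 5.56
The minimum is borosilicate glass at n = 0.965.

borosilicate glass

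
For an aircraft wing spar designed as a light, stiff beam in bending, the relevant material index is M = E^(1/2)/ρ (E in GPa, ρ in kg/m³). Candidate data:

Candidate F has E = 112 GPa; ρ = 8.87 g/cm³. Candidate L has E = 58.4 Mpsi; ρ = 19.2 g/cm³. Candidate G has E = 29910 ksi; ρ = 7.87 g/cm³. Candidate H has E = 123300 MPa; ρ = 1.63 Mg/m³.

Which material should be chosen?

candidate H

Convert each candidate to consistent units, then evaluate M:
  candidate F: E = 112.0 GPa, ρ = 8870 kg/m³
  candidate L: E = 402.7 GPa, ρ = 19200 kg/m³
  candidate G: E = 206.2 GPa, ρ = 7870 kg/m³
  candidate H: E = 123.3 GPa, ρ = 1630 kg/m³
  candidate H: M = 6.81×10⁻³
  candidate G: M = 1.82×10⁻³
  candidate F: M = 1.19×10⁻³
  candidate L: M = 1.05×10⁻³
The maximum is for candidate H.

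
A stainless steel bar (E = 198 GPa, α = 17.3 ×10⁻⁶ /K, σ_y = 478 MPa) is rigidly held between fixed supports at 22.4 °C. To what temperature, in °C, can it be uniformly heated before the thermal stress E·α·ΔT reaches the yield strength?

E·α·ΔT = 478.0 MPa ⇒ ΔT = 478.0 / (198.0×10³ × 17.3×10⁻⁶) = 139.5 K.
T = 22.4 + 139.5 = 161.9 °C.

162 °C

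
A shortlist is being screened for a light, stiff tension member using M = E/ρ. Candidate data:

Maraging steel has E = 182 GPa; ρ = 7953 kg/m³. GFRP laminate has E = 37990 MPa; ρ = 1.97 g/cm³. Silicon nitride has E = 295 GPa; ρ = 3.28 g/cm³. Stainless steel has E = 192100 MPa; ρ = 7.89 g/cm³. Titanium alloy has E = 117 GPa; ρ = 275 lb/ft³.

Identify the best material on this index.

silicon nitride

After converting to SI:
  maraging steel: E = 182.0 GPa, ρ = 7953 kg/m³
  GFRP laminate: E = 37.99 GPa, ρ = 1970 kg/m³
  silicon nitride: E = 295.0 GPa, ρ = 3280 kg/m³
  stainless steel: E = 192.1 GPa, ρ = 7890 kg/m³
  titanium alloy: E = 117.0 GPa, ρ = 4405 kg/m³
  silicon nitride: M = 89.9 MN·m/kg
  titanium alloy: M = 26.6 MN·m/kg
  stainless steel: M = 24.3 MN·m/kg
  maraging steel: M = 22.9 MN·m/kg
  GFRP laminate: M = 19.3 MN·m/kg
Highest index: silicon nitride.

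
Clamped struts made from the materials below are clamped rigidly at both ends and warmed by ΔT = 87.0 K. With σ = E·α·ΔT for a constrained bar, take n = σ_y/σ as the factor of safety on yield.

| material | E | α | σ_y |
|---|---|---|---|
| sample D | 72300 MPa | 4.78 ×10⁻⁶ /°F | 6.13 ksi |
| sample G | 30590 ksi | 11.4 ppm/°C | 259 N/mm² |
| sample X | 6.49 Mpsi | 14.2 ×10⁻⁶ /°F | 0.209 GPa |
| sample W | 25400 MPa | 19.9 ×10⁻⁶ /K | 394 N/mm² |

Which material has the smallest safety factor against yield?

sample D

Per material, after unit conversion:
  sample D: E = 72.30, α = 8.60, σ_y = 42.26 → σ = 54.1 MPa, n = 0.781
  sample G: E = 210.9, α = 11.4, σ_y = 259.0 → σ = 209 MPa, n = 1.24
  sample X: E = 44.75, α = 25.6, σ_y = 209.0 → σ = 99.5 MPa, n = 2.10
  sample W: E = 25.40, α = 19.9, σ_y = 394.0 → σ = 44.0 MPa, n = 8.96
Smallest n: sample D with n = 0.781.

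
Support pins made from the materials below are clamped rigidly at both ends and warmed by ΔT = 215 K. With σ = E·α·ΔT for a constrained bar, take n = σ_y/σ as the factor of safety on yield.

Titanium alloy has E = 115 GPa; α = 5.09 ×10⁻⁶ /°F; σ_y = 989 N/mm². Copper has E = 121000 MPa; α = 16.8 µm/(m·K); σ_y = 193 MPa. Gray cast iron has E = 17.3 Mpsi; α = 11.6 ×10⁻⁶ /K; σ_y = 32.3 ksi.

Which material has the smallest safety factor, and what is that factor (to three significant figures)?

copper, n = 0.442

Converting E to GPa, α to ×10⁻⁶/K, σ_y to MPa, then σ and n for each:
  titanium alloy: E = 115.0, α = 9.16, σ_y = 989.0 → σ = 227 MPa, n = 4.37
  copper: E = 121.0, α = 16.8, σ_y = 193.0 → σ = 437 MPa, n = 0.442
  gray cast iron: E = 119.3, α = 11.6, σ_y = 222.7 → σ = 297 MPa, n = 0.749
Smallest n: copper with n = 0.442.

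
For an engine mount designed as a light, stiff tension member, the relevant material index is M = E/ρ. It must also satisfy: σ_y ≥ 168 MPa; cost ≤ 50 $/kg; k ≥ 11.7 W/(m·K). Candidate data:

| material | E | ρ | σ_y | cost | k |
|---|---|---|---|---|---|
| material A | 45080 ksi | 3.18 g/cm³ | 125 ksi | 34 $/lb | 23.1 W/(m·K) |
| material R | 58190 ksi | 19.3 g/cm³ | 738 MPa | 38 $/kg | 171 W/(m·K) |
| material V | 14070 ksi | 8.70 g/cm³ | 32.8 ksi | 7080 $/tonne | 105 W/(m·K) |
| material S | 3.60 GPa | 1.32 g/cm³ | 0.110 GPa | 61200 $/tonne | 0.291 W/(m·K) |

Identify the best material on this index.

material R

Screen on constraints: σ_y ≥ 168 MPa; cost ≤ 50 $/kg; k ≥ 11.7 W/(m·K). Survivors: material R, material V.
Normalizing units and computing the index:
  material R: E = 401.2 GPa, ρ = 19300 kg/m³
  material V: E = 97.01 GPa, ρ = 8700 kg/m³
  material R: M = 20.8 MN·m/kg
  material V: M = 11.2 MN·m/kg
Highest index: material R.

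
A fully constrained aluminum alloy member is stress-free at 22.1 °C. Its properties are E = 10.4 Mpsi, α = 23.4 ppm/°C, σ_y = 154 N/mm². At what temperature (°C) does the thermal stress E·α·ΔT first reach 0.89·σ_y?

104 °C

E = 10.4 Mpsi = 71.71 GPa.
σ_y = 154 N/mm² = 154.0 MPa.
E·α·ΔT = 137.1 MPa ⇒ ΔT = 137.1 / (71.71×10³ × 23.4×10⁻⁶) = 81.69 K.
T = 22.1 + 81.69 = 103.8 °C.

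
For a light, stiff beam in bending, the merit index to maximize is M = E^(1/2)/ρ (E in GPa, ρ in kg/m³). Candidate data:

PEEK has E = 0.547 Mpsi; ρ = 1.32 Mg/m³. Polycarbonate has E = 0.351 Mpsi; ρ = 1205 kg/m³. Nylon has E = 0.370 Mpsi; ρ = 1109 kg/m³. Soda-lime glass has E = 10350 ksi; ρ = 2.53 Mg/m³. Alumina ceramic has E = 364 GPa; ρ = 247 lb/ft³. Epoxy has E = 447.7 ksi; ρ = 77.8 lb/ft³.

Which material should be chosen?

Normalizing units and computing the index:
  PEEK: E = 3.771 GPa, ρ = 1320 kg/m³
  polycarbonate: E = 2.420 GPa, ρ = 1205 kg/m³
  nylon: E = 2.551 GPa, ρ = 1109 kg/m³
  soda-lime glass: E = 71.36 GPa, ρ = 2530 kg/m³
  alumina ceramic: E = 364.0 GPa, ρ = 3957 kg/m³
  epoxy: E = 3.087 GPa, ρ = 1246 kg/m³
  alumina ceramic: M = 4.82×10⁻³
  soda-lime glass: M = 3.34×10⁻³
  PEEK: M = 1.47×10⁻³
  nylon: M = 1.44×10⁻³
  epoxy: M = 1.41×10⁻³
  polycarbonate: M = 1.29×10⁻³
Alumina ceramic ranks first.

alumina ceramic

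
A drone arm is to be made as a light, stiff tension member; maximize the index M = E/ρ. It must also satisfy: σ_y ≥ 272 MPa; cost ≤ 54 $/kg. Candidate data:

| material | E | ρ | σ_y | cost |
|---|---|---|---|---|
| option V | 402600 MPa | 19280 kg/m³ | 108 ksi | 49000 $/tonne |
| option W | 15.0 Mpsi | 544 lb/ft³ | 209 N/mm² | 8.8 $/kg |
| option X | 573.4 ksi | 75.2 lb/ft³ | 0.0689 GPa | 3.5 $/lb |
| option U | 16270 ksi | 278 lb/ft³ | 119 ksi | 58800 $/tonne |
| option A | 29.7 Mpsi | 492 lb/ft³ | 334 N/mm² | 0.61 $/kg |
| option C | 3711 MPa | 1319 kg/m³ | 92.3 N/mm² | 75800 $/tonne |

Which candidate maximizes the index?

Screen on constraints: σ_y ≥ 272 MPa; cost ≤ 54 $/kg. Survivors: option V, option A.
Convert each candidate to consistent units, then evaluate M:
  option V: E = 402.6 GPa, ρ = 19280 kg/m³
  option A: E = 204.8 GPa, ρ = 7881 kg/m³
  option A: M = 26.0 MN·m/kg
  option V: M = 20.9 MN·m/kg
Option A ranks first.

option A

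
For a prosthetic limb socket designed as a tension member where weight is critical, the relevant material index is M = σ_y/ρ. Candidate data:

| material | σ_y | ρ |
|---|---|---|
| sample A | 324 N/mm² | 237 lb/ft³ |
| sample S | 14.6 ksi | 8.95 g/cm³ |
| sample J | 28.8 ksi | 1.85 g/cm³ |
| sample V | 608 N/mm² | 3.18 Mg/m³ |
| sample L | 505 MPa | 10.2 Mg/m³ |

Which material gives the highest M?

sample V

Normalizing units and computing the index:
  sample A: σ_y = 324.0 MPa, ρ = 3796 kg/m³
  sample S: σ_y = 100.7 MPa, ρ = 8950 kg/m³
  sample J: σ_y = 198.6 MPa, ρ = 1850 kg/m³
  sample V: σ_y = 608.0 MPa, ρ = 3180 kg/m³
  sample L: σ_y = 505.0 MPa, ρ = 10200 kg/m³
  sample V: M = 191 kN·m/kg
  sample J: M = 107 kN·m/kg
  sample A: M = 85.3 kN·m/kg
  sample L: M = 49.5 kN·m/kg
  sample S: M = 11.2 kN·m/kg
Sample V has the largest M.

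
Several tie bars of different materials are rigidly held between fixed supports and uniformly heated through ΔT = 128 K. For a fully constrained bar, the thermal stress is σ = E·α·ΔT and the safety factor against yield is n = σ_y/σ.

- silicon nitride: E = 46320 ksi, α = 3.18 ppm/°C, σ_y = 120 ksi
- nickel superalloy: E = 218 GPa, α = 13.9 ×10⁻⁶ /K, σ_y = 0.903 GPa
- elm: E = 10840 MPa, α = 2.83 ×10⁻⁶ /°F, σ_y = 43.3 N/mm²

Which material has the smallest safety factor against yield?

nickel superalloy

With everything in SI (GPa, ×10⁻⁶/K, MPa):
  silicon nitride: E = 319.4, α = 3.18, σ_y = 827.4 → σ = 130 MPa, n = 6.36
  nickel superalloy: E = 218.0, α = 13.9, σ_y = 903.0 → σ = 388 MPa, n = 2.33
  elm: E = 10.84, α = 5.09, σ_y = 43.30 → σ = 7.07 MPa, n = 6.13
Smallest n: nickel superalloy with n = 2.33.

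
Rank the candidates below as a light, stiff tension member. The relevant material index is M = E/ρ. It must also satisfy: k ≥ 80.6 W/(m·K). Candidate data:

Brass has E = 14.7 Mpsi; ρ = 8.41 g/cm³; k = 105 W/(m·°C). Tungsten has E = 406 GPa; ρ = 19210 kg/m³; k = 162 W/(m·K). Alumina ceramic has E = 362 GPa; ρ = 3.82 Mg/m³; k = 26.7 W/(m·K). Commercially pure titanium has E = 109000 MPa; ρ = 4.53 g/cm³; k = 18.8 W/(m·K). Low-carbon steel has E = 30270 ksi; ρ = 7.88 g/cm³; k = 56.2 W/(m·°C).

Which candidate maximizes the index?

tungsten

Screen on constraints: k ≥ 80.6 W/(m·K). Survivors: brass, tungsten.
Putting every candidate on a common basis:
  brass: E = 101.4 GPa, ρ = 8410 kg/m³
  tungsten: E = 406.0 GPa, ρ = 19210 kg/m³
  tungsten: M = 21.1 MN·m/kg
  brass: M = 12.1 MN·m/kg
Tungsten ranks first.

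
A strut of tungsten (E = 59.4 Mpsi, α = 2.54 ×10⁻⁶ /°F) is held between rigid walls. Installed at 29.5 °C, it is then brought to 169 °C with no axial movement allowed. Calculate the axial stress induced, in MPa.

E = 59.4 Mpsi = 409.5 GPa.
α = 2.54×10⁻⁶/°F × 9/5 = 4.57×10⁻⁶/K.
ΔT = 139.5 K. Constrained thermal stress σ = E·α·ΔT = 409.5×10³ MPa × 4.57×10⁻⁶ × 139.5 = 261 MPa (compressive).

261 MPa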